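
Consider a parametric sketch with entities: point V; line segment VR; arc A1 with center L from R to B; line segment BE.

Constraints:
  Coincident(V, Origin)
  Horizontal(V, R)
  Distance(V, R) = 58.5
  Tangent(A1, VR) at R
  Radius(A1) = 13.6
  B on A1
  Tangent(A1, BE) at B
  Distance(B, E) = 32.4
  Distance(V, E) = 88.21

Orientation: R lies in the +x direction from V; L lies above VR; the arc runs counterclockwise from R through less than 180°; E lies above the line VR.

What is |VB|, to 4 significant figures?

72.89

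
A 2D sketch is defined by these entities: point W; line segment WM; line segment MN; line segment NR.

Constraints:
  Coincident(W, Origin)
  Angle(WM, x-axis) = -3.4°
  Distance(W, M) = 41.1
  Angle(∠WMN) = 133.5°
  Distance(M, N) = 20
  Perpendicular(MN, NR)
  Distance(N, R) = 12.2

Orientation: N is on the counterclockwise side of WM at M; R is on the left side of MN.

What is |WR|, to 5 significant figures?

51.403

W is at the origin; WM runs at -3.4° with length 41.1, so M = 41.1·(cos -3.4°, sin -3.4°) = (41.028, -2.4375). ∠WMN = 133.5°, so MN runs at -3.4° + (180° − 133.5°) = 43.100° from the x-axis; with |MN| = 20.0, N = M + 20.0·(cos 43.100°, sin 43.100°) = (55.631, 11.228). MN ⟂ NR; with |NR| = 12.2 on the left of MN, R = N + 12.2·(-0.68327, 0.73016) = (47.295, 20.136). Then |WR| = |R − W| = 51.403.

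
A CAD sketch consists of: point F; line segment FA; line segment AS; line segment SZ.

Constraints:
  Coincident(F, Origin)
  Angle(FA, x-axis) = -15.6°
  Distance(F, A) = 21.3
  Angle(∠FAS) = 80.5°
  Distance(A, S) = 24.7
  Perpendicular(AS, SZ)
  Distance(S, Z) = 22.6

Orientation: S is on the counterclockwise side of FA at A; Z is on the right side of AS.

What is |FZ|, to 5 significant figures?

48.481

F is at the origin; FA runs at -15.6° with length 21.3, so A = 21.3·(cos -15.6°, sin -15.6°) = (20.515, -5.7280). ∠FAS = 80.5°, so AS runs at -15.6° + (180° − 80.5°) = 83.900° from the x-axis; with |AS| = 24.7, S = A + 24.7·(cos 83.900°, sin 83.900°) = (23.140, 18.832). AS ⟂ SZ; with |SZ| = 22.6 on the right of AS, Z = S + 22.6·(0.99434, -0.10626) = (45.612, 16.431). Then |FZ| = |Z − F| = 48.481.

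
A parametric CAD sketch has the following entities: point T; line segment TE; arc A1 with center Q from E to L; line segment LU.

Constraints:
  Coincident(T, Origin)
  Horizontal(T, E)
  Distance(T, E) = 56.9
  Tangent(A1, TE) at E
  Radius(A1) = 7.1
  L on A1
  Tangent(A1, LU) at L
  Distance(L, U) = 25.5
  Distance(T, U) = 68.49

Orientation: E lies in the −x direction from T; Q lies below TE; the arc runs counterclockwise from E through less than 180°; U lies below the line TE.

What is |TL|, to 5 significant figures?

64.437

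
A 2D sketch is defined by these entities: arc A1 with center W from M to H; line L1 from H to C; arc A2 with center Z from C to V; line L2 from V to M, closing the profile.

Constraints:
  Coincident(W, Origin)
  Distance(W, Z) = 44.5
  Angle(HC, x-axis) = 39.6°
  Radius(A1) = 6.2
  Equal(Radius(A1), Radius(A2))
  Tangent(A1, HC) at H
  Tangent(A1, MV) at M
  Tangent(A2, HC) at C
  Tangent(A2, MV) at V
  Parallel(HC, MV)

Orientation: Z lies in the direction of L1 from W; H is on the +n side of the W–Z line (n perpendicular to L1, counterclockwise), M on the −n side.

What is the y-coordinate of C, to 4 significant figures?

33.14

Tangency of A1 to both parallel lines with radius 6.2 puts H and M at W ± 6.2·n: H = (-3.952, 4.777), M = (3.952, -4.777). Equal radii place C and V the same way about Z: C = Z + 6.2·n = (30.34, 33.14), V = Z − 6.2·n = (38.24, 23.59). So C.y = 33.14.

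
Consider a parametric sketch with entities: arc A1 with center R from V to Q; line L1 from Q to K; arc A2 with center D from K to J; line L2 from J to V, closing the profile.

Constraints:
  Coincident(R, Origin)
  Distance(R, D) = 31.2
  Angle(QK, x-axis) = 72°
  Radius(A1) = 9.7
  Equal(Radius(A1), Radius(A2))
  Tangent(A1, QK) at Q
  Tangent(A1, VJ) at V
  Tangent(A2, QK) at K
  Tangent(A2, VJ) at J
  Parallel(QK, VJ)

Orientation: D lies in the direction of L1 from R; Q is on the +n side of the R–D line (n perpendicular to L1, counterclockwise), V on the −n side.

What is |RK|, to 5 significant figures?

32.673

The slot axis is L1's direction at 72.0°, so u = (cos 72.0°, sin 72.0°) = (0.30902, 0.95106) and n = (−sin 72.0°, cos 72.0°) = (-0.95106, 0.30902). R is at the origin and D lies 31.2 along u from R, so D = 31.2·u = (9.6413, 29.673). Tangency of A1 to both parallel lines with radius 9.7 puts Q and V at R ± 9.7·n: Q = (-9.2252, 2.9975), V = (9.2252, -2.9975). Equal radii place K and J the same way about D: K = D + 9.7·n = (0.41608, 32.670), J = D − 9.7·n = (18.867, 26.675). Then |RK| = |K − R| = 32.673.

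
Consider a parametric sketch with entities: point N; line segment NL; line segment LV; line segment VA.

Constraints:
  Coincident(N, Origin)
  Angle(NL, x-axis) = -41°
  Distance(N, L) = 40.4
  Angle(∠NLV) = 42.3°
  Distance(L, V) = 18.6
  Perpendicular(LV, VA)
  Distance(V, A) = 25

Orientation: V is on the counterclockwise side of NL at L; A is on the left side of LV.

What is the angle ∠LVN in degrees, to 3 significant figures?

113°

N is at the origin; NL runs at -41.0° with length 40.4, so L = 40.4·(cos -41.0°, sin -41.0°) = (30.5, -26.5). ∠NLV = 42.3°, so LV runs at -41.0° + (180° − 42.3°) = 96.7° from the x-axis; with |LV| = 18.6, V = L + 18.6·(cos 96.7°, sin 96.7°) = (28.3, -8.03). Then cos ∠LVN = VL·VN / (|VL||VN|), giving 113°.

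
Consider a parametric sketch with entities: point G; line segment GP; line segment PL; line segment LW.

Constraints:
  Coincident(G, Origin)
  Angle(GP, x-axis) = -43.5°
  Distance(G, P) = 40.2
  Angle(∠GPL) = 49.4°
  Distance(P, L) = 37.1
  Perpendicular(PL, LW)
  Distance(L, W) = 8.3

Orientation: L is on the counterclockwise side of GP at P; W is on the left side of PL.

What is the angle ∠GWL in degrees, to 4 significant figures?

153.8°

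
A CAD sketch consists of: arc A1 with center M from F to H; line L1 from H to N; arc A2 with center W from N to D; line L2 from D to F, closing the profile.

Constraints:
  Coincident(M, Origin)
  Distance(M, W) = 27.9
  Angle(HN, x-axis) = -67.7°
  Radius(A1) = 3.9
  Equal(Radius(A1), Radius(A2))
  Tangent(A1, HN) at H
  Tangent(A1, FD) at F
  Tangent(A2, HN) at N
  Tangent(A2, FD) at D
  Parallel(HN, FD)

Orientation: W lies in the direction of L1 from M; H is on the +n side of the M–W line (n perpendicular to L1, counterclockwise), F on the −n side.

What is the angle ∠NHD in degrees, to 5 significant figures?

15.619°

The slot axis is L1's direction at -67.7°, so u = (cos -67.7°, sin -67.7°) = (0.37946, -0.92521) and n = (−sin -67.7°, cos -67.7°) = (0.92521, 0.37946). M is at the origin and W lies 27.9 along u from M, so W = 27.9·u = (10.587, -25.813). Tangency of A1 to both parallel lines with radius 3.9 puts H and F at M ± 3.9·n: H = (3.6083, 1.4799), F = (-3.6083, -1.4799). Equal radii place N and D the same way about W: N = W + 3.9·n = (14.195, -24.333), D = W − 3.9·n = (6.9785, -27.293). Then cos ∠NHD = HN·HD / (|HN||HD|), giving 15.619°.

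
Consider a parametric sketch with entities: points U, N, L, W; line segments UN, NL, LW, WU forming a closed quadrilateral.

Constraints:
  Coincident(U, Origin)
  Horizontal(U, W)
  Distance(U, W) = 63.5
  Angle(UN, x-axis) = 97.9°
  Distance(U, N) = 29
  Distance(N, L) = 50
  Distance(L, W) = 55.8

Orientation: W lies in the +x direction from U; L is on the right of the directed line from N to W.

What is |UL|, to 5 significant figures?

21.940

Checks: |NL| = 50.00 ✓; |LW| = 55.80 ✓.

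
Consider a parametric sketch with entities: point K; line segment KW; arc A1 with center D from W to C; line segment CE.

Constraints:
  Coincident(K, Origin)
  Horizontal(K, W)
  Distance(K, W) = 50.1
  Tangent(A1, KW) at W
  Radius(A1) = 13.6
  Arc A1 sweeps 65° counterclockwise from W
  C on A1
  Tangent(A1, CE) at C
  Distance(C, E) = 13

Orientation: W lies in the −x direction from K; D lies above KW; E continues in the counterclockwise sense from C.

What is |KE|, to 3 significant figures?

37.8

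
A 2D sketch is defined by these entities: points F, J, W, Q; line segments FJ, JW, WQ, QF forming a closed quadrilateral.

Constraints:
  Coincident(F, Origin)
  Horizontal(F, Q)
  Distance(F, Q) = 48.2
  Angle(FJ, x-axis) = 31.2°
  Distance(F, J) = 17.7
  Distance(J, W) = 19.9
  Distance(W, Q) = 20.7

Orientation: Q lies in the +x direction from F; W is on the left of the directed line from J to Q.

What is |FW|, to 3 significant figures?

37.3

F is at the origin; F and Q share the same y with |FQ| = 48.2 and Q in +x, so Q = (48.2, 0). FJ runs at 31.2° with |FJ| = 17.7, so J = (15.1, 9.17). W is determined by |JW| = 19.9 and |WQ| = 20.7 together: it lies at the intersection of circle(J, 19.9) and circle(Q, 20.7). With |JQ| = 34.3, the foot of the radical line on JQ is 16.7 from J and the perpendicular offset is √(19.9² − 16.7²) = 10.9. Taking the left-of-JQ solution: W = (34.1, 15.2).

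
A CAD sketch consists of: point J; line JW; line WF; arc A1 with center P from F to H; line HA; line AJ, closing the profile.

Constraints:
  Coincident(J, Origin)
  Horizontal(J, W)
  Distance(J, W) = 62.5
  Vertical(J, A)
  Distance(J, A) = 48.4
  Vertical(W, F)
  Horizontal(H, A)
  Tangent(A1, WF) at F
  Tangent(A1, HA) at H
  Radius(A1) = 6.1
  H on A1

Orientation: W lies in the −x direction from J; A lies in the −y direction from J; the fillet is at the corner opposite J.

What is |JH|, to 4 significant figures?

74.32

J is at the origin; J and W share the same y with |JW| = 62.5 and W on the −x side, so W = (-62.50, 0.000). JA is vertical with |JA| = 48.4 and A on the −y side, so A = (0.000, -48.40). The virtual corner opposite J is at (-62.50, -48.40). A1 meets WF tangentially, so PF is at right angles to WF and A1 meets HA tangentially, so PH is at right angles to HA, with radius 6.1, so the center P sits 6.1 in from both sides at P = (-56.40, -42.30). That places the tangent points at F = (-62.50, -42.30) on WF and H = (-56.40, -48.40) on HA. Then |JH| = |H − J| = 74.32.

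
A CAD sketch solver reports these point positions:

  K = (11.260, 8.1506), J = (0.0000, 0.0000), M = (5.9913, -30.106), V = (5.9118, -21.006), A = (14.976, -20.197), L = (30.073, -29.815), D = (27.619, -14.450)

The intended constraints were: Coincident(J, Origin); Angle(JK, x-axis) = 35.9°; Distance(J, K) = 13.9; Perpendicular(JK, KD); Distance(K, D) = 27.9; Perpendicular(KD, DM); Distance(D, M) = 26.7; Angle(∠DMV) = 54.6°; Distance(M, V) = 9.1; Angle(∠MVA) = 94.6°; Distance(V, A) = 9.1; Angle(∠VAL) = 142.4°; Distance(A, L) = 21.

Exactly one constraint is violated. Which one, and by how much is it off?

Distance(A, L) = 21 — off by 3.10.

J = (0.00, 0.00) ✓; JK at 35.90° ✓; |JK| = 13.90 ✓; ∠(JK, KD) = 90.00° ✓; |KD| = 27.90 ✓; ∠(KD, DM) = 90.00° ✓; |DM| = 26.70 ✓; ∠DMV = 54.60° ✓; |MV| = 9.100 ✓; ∠MVA = 94.60° ✓; |VA| = 9.100 ✓; ∠VAL = 142.4° ✓; |AL| = 17.90 ✗.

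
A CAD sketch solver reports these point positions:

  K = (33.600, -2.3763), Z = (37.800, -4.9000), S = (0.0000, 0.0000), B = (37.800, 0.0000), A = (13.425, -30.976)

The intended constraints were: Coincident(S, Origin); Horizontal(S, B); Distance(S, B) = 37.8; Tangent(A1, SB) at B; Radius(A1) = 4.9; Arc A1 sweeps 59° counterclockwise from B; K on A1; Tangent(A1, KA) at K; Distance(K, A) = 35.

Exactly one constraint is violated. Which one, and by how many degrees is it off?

Tangent(A1, KA) at K — off by 4.20°.

S = (0.00, 0.00) ✓; S.y = 0.00, B.y = 0.00 ✓; |SB| = 37.80 ✓; ∠(ZB, BS) = 90.00° ✓; |ZB| = 4.900 ✓; bearing(Z→K) − bearing(Z→B) = 59.00° ✓; |ZK| = 4.900 ✓; ∠(ZK, KA) = 94.20° ✗; |KA| = 35.00 ✓.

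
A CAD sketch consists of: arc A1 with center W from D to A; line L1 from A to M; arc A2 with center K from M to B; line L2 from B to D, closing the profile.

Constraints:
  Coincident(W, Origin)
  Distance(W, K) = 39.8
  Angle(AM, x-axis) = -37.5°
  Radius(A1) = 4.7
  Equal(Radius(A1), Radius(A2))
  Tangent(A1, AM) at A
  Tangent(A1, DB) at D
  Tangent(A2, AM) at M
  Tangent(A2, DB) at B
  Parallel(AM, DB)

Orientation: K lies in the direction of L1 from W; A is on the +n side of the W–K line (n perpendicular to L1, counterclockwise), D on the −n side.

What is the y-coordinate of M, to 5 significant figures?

-20.500

The slot axis is L1's direction at -37.5°, so u = (cos -37.5°, sin -37.5°) = (0.79335, -0.60876) and n = (−sin -37.5°, cos -37.5°) = (0.60876, 0.79335). W is at the origin and K lies 39.8 along u from W, so K = 39.8·u = (31.575, -24.229). Tangency of A1 to both parallel lines with radius 4.7 puts A and D at W ± 4.7·n: A = (2.8612, 3.7288), D = (-2.8612, -3.7288). Equal radii place M and B the same way about K: M = K + 4.7·n = (34.437, -20.500), B = K − 4.7·n = (28.714, -27.957). So M.y = -20.500.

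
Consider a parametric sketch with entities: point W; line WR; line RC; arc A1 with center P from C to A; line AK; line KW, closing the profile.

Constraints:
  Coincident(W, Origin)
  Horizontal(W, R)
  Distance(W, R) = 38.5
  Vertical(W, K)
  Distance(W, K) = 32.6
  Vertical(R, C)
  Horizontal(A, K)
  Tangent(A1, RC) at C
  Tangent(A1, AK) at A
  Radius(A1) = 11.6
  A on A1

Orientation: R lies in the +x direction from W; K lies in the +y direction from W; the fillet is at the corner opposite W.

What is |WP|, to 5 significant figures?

34.126

W is at the origin; W and R share the same y with |WR| = 38.5 and R on the +x side, so R = (38.500, 0.0000). WK is vertical with |WK| = 32.6 and K on the +y side, so K = (0.0000, 32.600). The virtual corner opposite W is at (38.500, 32.600). Tangency of A1 to RC means the radius PC is perpendicular to RC and the tangent condition forces PA to be normal to AK, with radius 11.6, so the center P sits 11.6 in from both sides at P = (26.900, 21.000). Then |WP| = |P − W| = 34.126.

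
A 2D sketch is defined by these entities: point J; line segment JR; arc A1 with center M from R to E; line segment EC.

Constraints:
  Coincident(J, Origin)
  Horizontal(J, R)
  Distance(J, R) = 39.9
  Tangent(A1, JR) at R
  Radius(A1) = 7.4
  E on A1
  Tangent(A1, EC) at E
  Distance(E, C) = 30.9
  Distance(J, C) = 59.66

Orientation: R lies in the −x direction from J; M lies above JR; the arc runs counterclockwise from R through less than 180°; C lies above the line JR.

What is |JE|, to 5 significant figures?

34.690

J is at the origin; JR is horizontal with |JR| = 39.9 and R on the −x side, so R = (-39.900, 0.0000). Tangency of A1 to JR means the radius MR is perpendicular to JR, so M = R + (0, 7.4) = (-39.900, 7.4000). Since ME ⟂ EC (tangency), |MC| = √(7.4² + 30.9²) = 31.774 regardless of where E sits on A1. So C lies on both circle(J, 59.66) and circle(M, 31.774); the above-JR intersection is C = (-45.412, 38.692). E is the foot of the tangent from C: E = (-33.112, 10.346).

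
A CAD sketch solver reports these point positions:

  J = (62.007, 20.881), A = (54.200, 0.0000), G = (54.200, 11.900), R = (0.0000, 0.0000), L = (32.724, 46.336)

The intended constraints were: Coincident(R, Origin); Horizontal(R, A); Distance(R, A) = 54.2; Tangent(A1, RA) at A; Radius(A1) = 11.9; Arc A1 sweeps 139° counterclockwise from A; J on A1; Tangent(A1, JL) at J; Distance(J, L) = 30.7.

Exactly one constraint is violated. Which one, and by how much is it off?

Distance(J, L) = 30.7 — off by 8.10.

R = (0.00, 0.00) ✓; R.y = 0.00, A.y = 0.00 ✓; |RA| = 54.20 ✓; ∠(GA, AR) = 90.00° ✓; |GA| = 11.90 ✓; bearing(G→J) − bearing(G→A) = 139.0° ✓; |GJ| = 11.90 ✓; ∠(GJ, JL) = 90.00° ✓; |JL| = 38.80 ✗.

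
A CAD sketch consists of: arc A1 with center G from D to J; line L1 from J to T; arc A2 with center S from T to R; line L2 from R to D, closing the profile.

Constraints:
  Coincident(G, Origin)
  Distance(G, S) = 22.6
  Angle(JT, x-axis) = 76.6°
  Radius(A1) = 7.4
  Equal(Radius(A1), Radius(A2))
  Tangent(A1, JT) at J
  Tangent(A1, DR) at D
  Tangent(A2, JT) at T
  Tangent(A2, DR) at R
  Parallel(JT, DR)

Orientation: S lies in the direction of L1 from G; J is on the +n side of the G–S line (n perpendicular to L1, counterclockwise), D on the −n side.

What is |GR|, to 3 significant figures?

23.8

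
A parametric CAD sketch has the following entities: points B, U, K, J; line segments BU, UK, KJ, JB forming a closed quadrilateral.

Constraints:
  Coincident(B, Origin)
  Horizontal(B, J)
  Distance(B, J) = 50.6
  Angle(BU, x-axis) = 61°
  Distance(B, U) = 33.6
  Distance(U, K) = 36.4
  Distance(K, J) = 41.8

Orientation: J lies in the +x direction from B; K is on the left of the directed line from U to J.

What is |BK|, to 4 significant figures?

65.56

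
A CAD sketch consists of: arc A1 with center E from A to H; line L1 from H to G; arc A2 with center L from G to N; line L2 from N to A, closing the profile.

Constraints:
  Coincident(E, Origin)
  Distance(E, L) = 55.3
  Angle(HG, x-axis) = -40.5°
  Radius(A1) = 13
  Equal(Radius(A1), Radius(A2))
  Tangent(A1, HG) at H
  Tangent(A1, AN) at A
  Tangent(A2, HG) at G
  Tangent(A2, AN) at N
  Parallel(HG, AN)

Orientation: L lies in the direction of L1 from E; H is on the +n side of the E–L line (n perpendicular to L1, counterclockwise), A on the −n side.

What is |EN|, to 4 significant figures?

56.81

The slot axis is L1's direction at -40.5°, so u = (cos -40.5°, sin -40.5°) = (0.7604, -0.6494) and n = (−sin -40.5°, cos -40.5°) = (0.6494, 0.7604). E is at the origin and L lies 55.3 along u from E, so L = 55.3·u = (42.05, -35.91). Tangency of A1 to both parallel lines with radius 13.0 puts H and A at E ± 13.0·n: H = (8.443, 9.885), A = (-8.443, -9.885). Equal radii place G and N the same way about L: G = L + 13.0·n = (50.49, -26.03), N = L − 13.0·n = (33.61, -45.80). Then |EN| = |N − E| = 56.81.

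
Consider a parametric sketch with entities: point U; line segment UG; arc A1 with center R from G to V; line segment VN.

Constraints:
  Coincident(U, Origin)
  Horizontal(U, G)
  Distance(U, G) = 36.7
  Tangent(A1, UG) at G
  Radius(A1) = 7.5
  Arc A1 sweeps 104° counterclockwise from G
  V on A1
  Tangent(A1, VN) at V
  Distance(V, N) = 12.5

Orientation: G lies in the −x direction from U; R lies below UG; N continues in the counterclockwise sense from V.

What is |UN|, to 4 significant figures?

46.23

U is at the origin; U and G share the same y with |UG| = 36.7 and G on the −x side, so G = (-36.70, 0.000). The tangent condition forces RG to be normal to UG, so R = G + (0, -7.5) = (-36.70, -7.500). On A1, G sits at bearing 90° from R; a 104° counterclockwise sweep puts V at bearing 194°, so V = R + 7.5·(cos 194°, sin 194°) = (-43.98, -9.314). The tangent condition forces RV to be normal to VN, so VN runs along (−sin 194°, cos 194°); with |VN| = 12.5, N = (-40.95, -21.44). Then |UN| = |N − U| = 46.23.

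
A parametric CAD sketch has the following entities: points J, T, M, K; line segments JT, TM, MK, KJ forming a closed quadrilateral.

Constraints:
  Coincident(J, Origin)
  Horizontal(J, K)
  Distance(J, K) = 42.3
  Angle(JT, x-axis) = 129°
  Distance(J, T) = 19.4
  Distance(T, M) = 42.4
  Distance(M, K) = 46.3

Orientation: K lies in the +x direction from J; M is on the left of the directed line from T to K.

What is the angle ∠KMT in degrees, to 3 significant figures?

79.1°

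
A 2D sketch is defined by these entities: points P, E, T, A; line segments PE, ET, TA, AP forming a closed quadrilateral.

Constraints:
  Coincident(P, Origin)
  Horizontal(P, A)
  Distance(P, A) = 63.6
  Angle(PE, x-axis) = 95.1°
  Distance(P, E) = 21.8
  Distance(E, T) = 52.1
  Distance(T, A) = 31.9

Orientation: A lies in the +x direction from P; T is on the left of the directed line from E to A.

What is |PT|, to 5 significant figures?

57.387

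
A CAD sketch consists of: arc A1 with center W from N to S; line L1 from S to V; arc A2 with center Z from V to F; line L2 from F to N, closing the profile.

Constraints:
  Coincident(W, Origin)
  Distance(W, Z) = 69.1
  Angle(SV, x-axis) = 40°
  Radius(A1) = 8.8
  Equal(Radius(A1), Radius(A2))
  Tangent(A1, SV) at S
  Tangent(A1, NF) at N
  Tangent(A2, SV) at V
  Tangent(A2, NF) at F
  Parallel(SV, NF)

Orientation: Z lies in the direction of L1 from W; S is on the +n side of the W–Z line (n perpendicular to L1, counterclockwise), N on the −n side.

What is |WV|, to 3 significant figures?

69.7

The slot axis is L1's direction at 40.0°, so u = (cos 40.0°, sin 40.0°) = (0.766, 0.643) and n = (−sin 40.0°, cos 40.0°) = (-0.643, 0.766). W is at the origin and Z lies 69.1 along u from W, so Z = 69.1·u = (52.9, 44.4). Tangency of A1 to both parallel lines with radius 8.8 puts S and N at W ± 8.8·n: S = (-5.66, 6.74), N = (5.66, -6.74). Equal radii place V and F the same way about Z: V = Z + 8.8·n = (47.3, 51.2), F = Z − 8.8·n = (58.6, 37.7). Then |WV| = |V − W| = 69.7.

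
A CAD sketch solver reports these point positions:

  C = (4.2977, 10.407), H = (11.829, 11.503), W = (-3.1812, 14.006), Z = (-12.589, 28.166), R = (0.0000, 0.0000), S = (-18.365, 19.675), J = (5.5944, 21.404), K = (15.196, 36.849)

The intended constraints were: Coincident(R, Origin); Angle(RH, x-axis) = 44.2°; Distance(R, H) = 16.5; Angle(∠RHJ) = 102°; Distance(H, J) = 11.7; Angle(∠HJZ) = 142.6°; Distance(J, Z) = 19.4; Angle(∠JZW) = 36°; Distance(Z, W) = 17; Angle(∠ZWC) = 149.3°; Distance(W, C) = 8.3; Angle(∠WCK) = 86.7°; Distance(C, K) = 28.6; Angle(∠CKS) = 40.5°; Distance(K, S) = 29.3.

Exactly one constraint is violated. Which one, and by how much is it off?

Distance(K, S) = 29.3 — off by 8.40.

R = (0.00, 0.00) ✓; RH at 44.20° ✓; |RH| = 16.50 ✓; ∠RHJ = 102.0° ✓; |HJ| = 11.70 ✓; ∠HJZ = 142.6° ✓; |JZ| = 19.40 ✓; ∠JZW = 36.00° ✓; |ZW| = 17.00 ✓; ∠ZWC = 149.3° ✓; |WC| = 8.300 ✓; ∠WCK = 86.70° ✓; |CK| = 28.60 ✓; ∠CKS = 40.50° ✓; |KS| = 37.70 ✗.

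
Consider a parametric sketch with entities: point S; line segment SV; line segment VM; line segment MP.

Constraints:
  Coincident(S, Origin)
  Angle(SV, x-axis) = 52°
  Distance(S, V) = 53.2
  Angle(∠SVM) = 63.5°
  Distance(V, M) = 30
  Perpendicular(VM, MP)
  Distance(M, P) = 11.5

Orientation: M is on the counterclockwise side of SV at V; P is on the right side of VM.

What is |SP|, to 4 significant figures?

59.44

∠SVM = 63.5°, so VM runs at 52.0° + (180° − 63.5°) = 168.5° from the x-axis; with |VM| = 30.0, M = V + 30.0·(cos 168.5°, sin 168.5°) = (3.355, 47.90). VM ⟂ MP; with |MP| = 11.5 on the right of VM, P = M + 11.5·(0.1994, 0.9799) = (5.648, 59.17). Then |SP| = |P − S| = 59.44.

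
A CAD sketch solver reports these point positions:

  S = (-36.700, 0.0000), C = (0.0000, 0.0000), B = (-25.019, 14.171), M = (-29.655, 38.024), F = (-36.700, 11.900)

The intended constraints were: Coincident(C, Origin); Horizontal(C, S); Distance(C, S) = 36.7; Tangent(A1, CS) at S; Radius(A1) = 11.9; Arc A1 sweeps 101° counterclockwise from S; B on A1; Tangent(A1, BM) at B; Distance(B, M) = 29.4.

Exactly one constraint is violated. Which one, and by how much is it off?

Distance(B, M) = 29.4 — off by 5.10.

C = (0.00, 0.00) ✓; C.y = 0.00, S.y = 0.00 ✓; |CS| = 36.70 ✓; ∠(FS, SC) = 90.00° ✓; |FS| = 11.90 ✓; bearing(F→B) − bearing(F→S) = 101.0° ✓; |FB| = 11.90 ✓; ∠(FB, BM) = 90.00° ✓; |BM| = 24.30 ✗.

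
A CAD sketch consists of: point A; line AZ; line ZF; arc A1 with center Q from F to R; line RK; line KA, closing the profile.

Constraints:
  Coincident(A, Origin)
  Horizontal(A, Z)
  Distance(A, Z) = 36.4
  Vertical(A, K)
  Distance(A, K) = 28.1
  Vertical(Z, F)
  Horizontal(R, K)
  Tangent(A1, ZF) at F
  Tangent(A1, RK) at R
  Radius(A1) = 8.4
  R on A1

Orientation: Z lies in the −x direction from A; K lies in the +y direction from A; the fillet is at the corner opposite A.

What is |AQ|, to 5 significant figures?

34.236

AK is vertical with |AK| = 28.1 and K on the +y side, so K = (0.0000, 28.100). The virtual corner opposite A is at (-36.400, 28.100). A1 meets ZF tangentially, so QF is at right angles to ZF and the tangent condition forces QR to be normal to RK, with radius 8.4, so the center Q sits 8.4 in from both sides at Q = (-28.000, 19.700). Then |AQ| = |Q − A| = 34.236.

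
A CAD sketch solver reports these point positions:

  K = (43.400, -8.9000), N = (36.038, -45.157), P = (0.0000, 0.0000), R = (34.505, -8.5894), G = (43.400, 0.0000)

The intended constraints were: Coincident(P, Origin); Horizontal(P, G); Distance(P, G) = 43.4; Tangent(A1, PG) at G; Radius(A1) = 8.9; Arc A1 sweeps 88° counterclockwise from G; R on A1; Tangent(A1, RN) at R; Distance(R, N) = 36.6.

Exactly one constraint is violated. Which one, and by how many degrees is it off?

Tangent(A1, RN) at R — off by 4.40°.

P = (0.00, 0.00) ✓; P.y = 0.00, G.y = 0.00 ✓; |PG| = 43.40 ✓; ∠(KG, GP) = 90.00° ✓; |KG| = 8.900 ✓; bearing(K→R) − bearing(K→G) = 88.00° ✓; |KR| = 8.900 ✓; ∠(KR, RN) = 85.60° ✗; |RN| = 36.60 ✓.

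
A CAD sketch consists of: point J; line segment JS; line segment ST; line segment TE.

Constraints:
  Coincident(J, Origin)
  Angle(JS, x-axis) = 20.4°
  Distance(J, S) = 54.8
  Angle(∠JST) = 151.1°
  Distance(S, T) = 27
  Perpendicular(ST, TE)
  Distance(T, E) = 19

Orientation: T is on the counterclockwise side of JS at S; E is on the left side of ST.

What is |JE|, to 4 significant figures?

75.35

J is at the origin; JS runs at 20.4° with length 54.8, so S = 54.8·(cos 20.4°, sin 20.4°) = (51.36, 19.10). ∠JST = 151.1°, so ST runs at 20.4° + (180° − 151.1°) = 49.30° from the x-axis; with |ST| = 27.0, T = S + 27.0·(cos 49.30°, sin 49.30°) = (68.97, 39.57). The perpendicularity gives TE at right angles to ST; with |TE| = 19.0 on the left of ST, E = T + 19.0·(-0.7581, 0.6521) = (54.57, 51.96). Then |JE| = |E − J| = 75.35.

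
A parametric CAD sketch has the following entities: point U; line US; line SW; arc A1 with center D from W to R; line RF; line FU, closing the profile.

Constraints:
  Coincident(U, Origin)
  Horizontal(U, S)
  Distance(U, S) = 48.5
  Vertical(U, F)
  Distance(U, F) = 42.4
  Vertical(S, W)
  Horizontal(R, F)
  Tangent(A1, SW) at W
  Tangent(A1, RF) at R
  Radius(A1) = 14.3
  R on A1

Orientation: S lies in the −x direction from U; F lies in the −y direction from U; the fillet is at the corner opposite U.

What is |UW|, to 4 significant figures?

56.05

The virtual corner opposite U is at (-48.50, -42.40). Tangency of A1 to SW means the radius DW is perpendicular to SW and tangency of A1 to RF means the radius DR is perpendicular to RF, with radius 14.3, so the center D sits 14.3 in from both sides at D = (-34.20, -28.10). That places the tangent points at W = (-48.50, -28.10) on SW and R = (-34.20, -42.40) on RF. Then |UW| = |W − U| = 56.05.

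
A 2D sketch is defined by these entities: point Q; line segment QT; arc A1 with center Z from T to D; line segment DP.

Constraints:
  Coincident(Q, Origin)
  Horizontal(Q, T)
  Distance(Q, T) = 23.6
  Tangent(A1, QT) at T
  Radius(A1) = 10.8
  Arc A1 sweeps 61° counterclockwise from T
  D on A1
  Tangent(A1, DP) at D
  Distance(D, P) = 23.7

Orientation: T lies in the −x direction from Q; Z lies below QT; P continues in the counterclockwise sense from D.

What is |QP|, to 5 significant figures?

51.718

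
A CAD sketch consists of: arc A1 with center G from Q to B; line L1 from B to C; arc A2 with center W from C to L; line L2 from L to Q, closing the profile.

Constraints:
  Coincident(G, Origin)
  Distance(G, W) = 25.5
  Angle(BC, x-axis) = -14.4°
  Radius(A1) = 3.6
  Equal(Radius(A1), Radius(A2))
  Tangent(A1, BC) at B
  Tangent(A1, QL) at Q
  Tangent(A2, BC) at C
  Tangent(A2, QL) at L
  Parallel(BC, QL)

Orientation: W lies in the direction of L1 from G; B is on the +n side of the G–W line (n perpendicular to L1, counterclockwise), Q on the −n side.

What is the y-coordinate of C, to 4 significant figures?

-2.855

Tangency of A1 to both parallel lines with radius 3.6 puts B and Q at G ± 3.6·n: B = (0.8953, 3.487), Q = (-0.8953, -3.487). Equal radii place C and L the same way about W: C = W + 3.6·n = (25.59, -2.855), L = W − 3.6·n = (23.80, -9.828). So C.y = -2.855.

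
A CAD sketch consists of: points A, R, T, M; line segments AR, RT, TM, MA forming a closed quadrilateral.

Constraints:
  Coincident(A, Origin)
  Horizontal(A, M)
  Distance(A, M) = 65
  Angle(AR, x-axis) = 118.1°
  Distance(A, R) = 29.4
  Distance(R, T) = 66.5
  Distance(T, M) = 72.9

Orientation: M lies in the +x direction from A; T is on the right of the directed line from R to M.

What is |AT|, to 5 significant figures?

38.508

Checks: |RT| = 66.50 ✓; |TM| = 72.90 ✓.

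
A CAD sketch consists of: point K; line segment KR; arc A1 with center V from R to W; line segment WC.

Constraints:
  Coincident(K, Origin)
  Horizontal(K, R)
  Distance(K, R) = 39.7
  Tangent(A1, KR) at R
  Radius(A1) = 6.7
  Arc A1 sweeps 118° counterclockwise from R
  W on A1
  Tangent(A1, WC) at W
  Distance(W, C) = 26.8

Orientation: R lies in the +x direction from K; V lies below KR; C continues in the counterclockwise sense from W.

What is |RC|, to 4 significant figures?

34.17

K is at the origin; K and R share the same y with |KR| = 39.7 and R on the +x side, so R = (39.70, 0.000). A1 meets KR tangentially, so VR is at right angles to KR, so V = R + (0, -6.7) = (39.70, -6.700). On A1, R sits at bearing 90° from V; a 118° counterclockwise sweep puts W at bearing 208°, so W = V + 6.7·(cos 208°, sin 208°) = (33.78, -9.845). A1 meets WC tangentially, so VW is at right angles to WC, so WC runs along (−sin 208°, cos 208°); with |WC| = 26.8, C = (46.37, -33.51). Then |RC| = |C − R| = 34.17.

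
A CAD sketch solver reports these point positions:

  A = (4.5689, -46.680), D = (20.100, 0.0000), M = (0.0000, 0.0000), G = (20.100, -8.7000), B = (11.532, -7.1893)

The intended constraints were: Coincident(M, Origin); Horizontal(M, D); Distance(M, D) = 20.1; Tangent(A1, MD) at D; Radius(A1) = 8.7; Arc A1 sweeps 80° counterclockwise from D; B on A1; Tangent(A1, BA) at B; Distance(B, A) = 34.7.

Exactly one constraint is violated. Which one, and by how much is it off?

Distance(B, A) = 34.7 — off by 5.40.

M = (0.00, 0.00) ✓; M.y = 0.00, D.y = 0.00 ✓; |MD| = 20.10 ✓; ∠(GD, DM) = 90.00° ✓; |GD| = 8.700 ✓; bearing(G→B) − bearing(G→D) = 80.00° ✓; |GB| = 8.700 ✓; ∠(GB, BA) = 90.00° ✓; |BA| = 40.10 ✗.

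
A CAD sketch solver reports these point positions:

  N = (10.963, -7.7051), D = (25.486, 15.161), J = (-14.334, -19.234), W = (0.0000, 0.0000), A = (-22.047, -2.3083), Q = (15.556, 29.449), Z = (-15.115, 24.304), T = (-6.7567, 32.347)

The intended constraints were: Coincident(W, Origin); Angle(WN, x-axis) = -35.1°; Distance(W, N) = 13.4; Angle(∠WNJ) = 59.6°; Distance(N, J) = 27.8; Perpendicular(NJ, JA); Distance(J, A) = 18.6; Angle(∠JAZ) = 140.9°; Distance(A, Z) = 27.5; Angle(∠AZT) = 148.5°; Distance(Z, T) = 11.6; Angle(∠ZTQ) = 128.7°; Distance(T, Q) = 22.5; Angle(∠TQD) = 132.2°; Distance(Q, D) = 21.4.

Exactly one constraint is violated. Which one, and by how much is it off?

Distance(Q, D) = 21.4 — off by 4.00.

W = (0.00, 0.00) ✓; WN at -35.10° ✓; |WN| = 13.40 ✓; ∠WNJ = 59.60° ✓; |NJ| = 27.80 ✓; ∠(NJ, JA) = 90.00° ✓; |JA| = 18.60 ✓; ∠JAZ = 140.9° ✓; |AZ| = 27.50 ✓; ∠AZT = 148.5° ✓; |ZT| = 11.60 ✓; ∠ZTQ = 128.7° ✓; |TQ| = 22.50 ✓; ∠TQD = 132.2° ✓; |QD| = 17.40 ✗.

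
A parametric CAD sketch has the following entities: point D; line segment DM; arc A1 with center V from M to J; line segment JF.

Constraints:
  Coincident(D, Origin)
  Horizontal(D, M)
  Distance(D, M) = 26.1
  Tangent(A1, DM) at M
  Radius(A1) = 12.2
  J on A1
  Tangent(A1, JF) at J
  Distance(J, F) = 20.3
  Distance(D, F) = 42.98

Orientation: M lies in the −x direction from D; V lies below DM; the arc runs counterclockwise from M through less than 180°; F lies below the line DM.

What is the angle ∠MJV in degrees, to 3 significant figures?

26.7°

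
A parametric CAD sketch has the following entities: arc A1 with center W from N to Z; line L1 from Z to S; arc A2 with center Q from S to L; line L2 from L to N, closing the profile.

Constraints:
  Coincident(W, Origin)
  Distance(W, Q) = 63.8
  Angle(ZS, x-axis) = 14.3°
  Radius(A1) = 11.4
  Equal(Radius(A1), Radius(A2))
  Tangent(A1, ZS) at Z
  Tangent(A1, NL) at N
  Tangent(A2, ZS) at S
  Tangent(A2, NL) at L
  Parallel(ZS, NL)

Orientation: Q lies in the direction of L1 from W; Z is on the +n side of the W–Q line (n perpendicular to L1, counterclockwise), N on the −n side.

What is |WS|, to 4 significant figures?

64.81

The slot axis is L1's direction at 14.3°, so u = (cos 14.3°, sin 14.3°) = (0.9690, 0.2470) and n = (−sin 14.3°, cos 14.3°) = (-0.2470, 0.9690). W is at the origin and Q lies 63.8 along u from W, so Q = 63.8·u = (61.82, 15.76). Tangency of A1 to both parallel lines with radius 11.4 puts Z and N at W ± 11.4·n: Z = (-2.816, 11.05), N = (2.816, -11.05). Equal radii place S and L the same way about Q: S = Q + 11.4·n = (59.01, 26.81), L = Q − 11.4·n = (64.64, 4.712). Then |WS| = |S − W| = 64.81.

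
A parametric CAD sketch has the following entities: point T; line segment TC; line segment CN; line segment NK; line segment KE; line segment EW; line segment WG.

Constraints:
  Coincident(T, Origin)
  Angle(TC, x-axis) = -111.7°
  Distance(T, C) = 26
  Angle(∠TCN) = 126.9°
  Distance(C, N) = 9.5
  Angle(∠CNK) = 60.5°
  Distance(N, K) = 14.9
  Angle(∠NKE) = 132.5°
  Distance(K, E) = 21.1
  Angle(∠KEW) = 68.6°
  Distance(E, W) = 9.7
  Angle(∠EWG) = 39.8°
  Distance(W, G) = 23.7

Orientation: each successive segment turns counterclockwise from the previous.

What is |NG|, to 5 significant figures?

31.675

∠KEW = 68.6° gives EW at -140.20° from the x-axis; with |EW| = 9.7, W = (-11.530, -5.4348). ∠EWG = 39.8° gives WG at -5.6843e-14° from the x-axis; with |WG| = 23.7, G = (12.170, -5.4348). Then |NG| = |G − N| = 31.675.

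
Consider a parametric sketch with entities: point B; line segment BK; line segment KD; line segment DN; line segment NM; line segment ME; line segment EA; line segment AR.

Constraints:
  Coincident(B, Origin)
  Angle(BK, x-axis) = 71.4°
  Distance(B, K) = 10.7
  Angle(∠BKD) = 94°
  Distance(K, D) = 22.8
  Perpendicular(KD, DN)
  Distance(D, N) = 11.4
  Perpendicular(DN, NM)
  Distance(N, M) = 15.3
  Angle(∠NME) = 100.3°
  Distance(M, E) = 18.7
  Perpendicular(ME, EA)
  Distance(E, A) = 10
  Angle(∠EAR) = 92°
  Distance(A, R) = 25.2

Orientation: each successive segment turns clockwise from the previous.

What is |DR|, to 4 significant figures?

16.20

The perpendicularity gives EA at right angles to ME, so EA runs at -4.300°; with |EA| = 10.0, A = (19.17, 15.12). ∠EAR = 92.0° gives AR at -92.30° from the x-axis; with |AR| = 25.2, R = (18.16, -10.06). Then |DR| = |R − D| = 16.20.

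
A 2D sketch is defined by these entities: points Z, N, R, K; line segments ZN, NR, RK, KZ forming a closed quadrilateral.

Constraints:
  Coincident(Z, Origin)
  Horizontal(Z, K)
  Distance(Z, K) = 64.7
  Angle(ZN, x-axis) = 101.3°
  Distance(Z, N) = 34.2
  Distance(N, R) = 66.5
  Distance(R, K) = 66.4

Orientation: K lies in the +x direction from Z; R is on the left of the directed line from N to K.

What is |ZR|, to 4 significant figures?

83.23

Z is at the origin; ZK is horizontal with |ZK| = 64.7 and K in +x, so K = (64.7, 0). ZN runs at 101.3° with |ZN| = 34.2, so N = (-6.701, 33.54). R is determined by |NR| = 66.5 and |RK| = 66.4 together: it lies at the intersection of circle(N, 66.5) and circle(K, 66.4). With |NK| = 78.89, the foot of the radical line on NK is 39.53 from N and the perpendicular offset is √(66.5² − 39.53²) = 53.48. Taking the left-of-NK solution: R = (51.81, 65.14).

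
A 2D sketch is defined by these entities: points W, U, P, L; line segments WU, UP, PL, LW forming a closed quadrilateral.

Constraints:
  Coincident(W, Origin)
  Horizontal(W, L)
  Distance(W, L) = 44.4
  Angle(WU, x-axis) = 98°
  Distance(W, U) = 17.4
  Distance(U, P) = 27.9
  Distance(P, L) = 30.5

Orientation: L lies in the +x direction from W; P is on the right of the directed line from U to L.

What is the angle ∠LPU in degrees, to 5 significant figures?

117.30°

Checks: |UP| = 27.90 ✓; |PL| = 30.50 ✓.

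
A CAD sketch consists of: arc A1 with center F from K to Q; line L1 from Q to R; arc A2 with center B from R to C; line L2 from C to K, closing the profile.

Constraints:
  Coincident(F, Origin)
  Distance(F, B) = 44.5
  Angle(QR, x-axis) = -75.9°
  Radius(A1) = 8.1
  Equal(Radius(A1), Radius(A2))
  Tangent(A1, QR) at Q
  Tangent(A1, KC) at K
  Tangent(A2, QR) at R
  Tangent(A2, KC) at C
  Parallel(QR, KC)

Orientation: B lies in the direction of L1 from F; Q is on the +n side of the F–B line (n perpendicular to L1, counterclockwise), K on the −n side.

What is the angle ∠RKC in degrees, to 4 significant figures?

20.00°

The slot axis is L1's direction at -75.9°, so u = (cos -75.9°, sin -75.9°) = (0.2436, -0.9699) and n = (−sin -75.9°, cos -75.9°) = (0.9699, 0.2436). F is at the origin and B lies 44.5 along u from F, so B = 44.5·u = (10.84, -43.16). Tangency of A1 to both parallel lines with radius 8.1 puts Q and K at F ± 8.1·n: Q = (7.856, 1.973), K = (-7.856, -1.973). Equal radii place R and C the same way about B: R = B + 8.1·n = (18.70, -41.19), C = B − 8.1·n = (2.985, -45.13). Then cos ∠RKC = KR·KC / (|KR||KC|), giving 20.00°.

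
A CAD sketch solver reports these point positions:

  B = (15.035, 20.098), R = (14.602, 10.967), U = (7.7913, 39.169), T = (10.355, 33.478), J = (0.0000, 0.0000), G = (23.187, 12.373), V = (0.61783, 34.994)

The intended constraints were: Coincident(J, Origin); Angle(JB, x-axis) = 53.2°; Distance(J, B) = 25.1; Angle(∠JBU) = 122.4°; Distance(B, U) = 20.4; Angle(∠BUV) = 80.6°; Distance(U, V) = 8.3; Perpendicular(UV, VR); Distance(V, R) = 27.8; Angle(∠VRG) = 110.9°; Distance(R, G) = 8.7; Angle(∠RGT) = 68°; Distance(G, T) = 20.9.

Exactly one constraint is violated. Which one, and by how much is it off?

Distance(G, T) = 20.9 — off by 3.80.

J = (0.00, 0.00) ✓; JB at 53.20° ✓; |JB| = 25.10 ✓; ∠JBU = 122.4° ✓; |BU| = 20.40 ✓; ∠BUV = 80.60° ✓; |UV| = 8.300 ✓; ∠(UV, VR) = 90.00° ✓; |VR| = 27.80 ✓; ∠VRG = 110.9° ✓; |RG| = 8.699 ✓; ∠RGT = 68.00° ✓; |GT| = 24.70 ✗.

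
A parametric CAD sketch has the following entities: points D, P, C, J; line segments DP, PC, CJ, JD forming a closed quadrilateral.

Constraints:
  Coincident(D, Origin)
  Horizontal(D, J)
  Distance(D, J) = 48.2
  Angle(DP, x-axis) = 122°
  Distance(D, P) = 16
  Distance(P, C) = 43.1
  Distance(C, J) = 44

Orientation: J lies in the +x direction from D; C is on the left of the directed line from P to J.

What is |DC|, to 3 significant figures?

46.8

Checks: D = (0.00, 0.00) ✓; |PC| = 43.10 ✓; |CJ| = 44.00 ✓.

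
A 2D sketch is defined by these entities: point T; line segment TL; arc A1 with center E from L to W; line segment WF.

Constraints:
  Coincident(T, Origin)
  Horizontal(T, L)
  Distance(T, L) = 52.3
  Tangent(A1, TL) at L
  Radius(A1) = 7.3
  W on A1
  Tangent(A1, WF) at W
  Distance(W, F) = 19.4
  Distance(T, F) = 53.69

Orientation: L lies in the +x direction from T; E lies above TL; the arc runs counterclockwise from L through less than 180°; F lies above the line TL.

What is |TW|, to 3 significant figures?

59.3

Checks: |EW| = 7.300 ✓; ∠(EW, WF) = 90.00° ✓; |WF| = 19.40 ✓; |TF| = 53.69 ✓.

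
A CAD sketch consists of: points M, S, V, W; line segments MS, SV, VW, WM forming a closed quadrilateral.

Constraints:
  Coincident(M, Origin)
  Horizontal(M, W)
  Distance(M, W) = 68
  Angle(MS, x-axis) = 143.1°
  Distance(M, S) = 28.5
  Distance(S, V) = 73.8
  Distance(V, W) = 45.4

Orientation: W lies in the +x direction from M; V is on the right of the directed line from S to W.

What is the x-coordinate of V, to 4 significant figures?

33.97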